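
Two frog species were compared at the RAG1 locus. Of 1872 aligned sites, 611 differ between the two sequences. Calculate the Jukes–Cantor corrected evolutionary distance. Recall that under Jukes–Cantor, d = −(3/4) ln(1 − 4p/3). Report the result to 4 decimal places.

p = 611/1872 ≈ 0.326389.
d = −(3/4) ln(1 − 4p/3) = −0.75 ln(1 − 0.435185) = −0.75 ln(0.564815)
  = −0.75 × (-0.571257) = 0.428443 substitutions/site.

0.4284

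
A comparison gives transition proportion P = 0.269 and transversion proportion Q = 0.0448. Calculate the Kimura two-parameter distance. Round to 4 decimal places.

Under the Kimura two-parameter model, d = −½ ln(1 − 2P − Q) − ¼ ln(1 − 2Q).
1 − 2P − Q = 0.4172, giving −½ ln(0.4172) = 0.437095.
1 − 2Q = 0.9104, giving −¼ ln(0.9104) = 0.023468.
d = 0.437095 + 0.023468 = 0.460563.

0.4606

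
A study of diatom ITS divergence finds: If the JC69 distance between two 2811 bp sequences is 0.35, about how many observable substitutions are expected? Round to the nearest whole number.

786

Invert JC69: p = (3/4)(1 − e^(−4d/3)) = 0.75 × (1 − e^(-0.466667)) = 0.75 × (1 − 0.627089) = 0.279683.
Expected differing sites = pL ≈ 0.279683 × 2811 = 786.188913 ≈ 786.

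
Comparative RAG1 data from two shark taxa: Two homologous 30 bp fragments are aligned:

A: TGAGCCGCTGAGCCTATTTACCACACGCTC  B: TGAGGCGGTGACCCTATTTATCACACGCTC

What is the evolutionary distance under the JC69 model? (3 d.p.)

0.147

The sequences differ at 4 of 30 sites (5, 8, 12, 21), so p = 4/30 ≈ 0.133333.
d = −(3/4) ln(1 − 4p/3) = −0.75 ln(1 − 0.177777) = −0.75 ln(0.822223)
  = −0.75 × (-0.195744) = 0.146808 substitutions/site.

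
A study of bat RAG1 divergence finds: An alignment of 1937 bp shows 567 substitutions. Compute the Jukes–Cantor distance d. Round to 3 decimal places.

0.371

p = 567/1937 ≈ 0.292721.
d = −(3/4) ln(1 − 4p/3) = −0.75 ln(1 − 0.390295) = −0.75 ln(0.609705)
  = −0.75 × (-0.494780) = 0.371085 substitutions/site.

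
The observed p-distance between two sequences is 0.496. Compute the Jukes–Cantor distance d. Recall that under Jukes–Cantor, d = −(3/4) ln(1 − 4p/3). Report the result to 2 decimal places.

d = −(3/4) ln(1 − 4p/3) = −0.75 ln(1 − 0.661333) = −0.75 ln(0.338667)
  = −0.75 × (-1.082738) = 0.812054 substitutions/site.

0.81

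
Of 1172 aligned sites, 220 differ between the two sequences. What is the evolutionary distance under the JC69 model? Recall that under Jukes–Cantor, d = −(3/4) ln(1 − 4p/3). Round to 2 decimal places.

p = 220/1172 ≈ 0.187713.
d = −(3/4) ln(1 − 4p/3) = −0.75 ln(1 − 0.250284) = −0.75 ln(0.749716)
  = −0.75 × (-0.288061) = 0.216046 substitutions/site.

0.22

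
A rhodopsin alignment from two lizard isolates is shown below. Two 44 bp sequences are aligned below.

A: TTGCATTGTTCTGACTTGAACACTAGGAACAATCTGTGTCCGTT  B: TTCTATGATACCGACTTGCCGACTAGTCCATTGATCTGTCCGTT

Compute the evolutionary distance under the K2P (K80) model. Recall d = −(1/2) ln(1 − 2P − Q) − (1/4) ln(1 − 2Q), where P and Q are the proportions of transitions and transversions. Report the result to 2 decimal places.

Of 44 sites, 3 differences are transitions and 15 are transversions, so P = 3/44 ≈ 0.068182 and Q = 15/44 ≈ 0.340909.
Under the Kimura two-parameter model, d = −½ ln(1 − 2P − Q) − ¼ ln(1 − 2Q).
1 − 2P − Q = 0.522727, giving −½ ln(0.522727) = 0.324348.
1 − 2Q = 0.318182, giving −¼ ln(0.318182) = 0.286283.
d = 0.324348 + 0.286283 = 0.610631.

0.61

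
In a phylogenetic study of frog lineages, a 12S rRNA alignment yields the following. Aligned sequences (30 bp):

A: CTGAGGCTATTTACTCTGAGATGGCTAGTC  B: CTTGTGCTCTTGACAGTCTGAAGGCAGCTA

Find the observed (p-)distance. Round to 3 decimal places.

0.467

The sequences differ at 14 of 30 positions.
p = 14/30 = 0.466666… ≈ 0.467 (to 3 d.p.).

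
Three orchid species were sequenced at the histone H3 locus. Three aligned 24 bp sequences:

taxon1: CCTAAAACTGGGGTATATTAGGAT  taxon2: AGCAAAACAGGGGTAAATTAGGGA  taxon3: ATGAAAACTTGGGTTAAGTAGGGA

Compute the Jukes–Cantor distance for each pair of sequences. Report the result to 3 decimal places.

taxon1–taxon2: 7/24 sites differ → p ≈ 0.291667, d = −0.75 ln(1 − 0.388889) = 0.369358 ≈ 0.369.
taxon1–taxon3: 9/24 sites differ → p = 0.375, d = −0.75 ln(1 − 0.5) = 0.519860 ≈ 0.520.
taxon2–taxon3: 6/24 sites differ → p = 0.25, d = −0.75 ln(1 − 0.333333) = 0.304098 ≈ 0.304.

d(taxon1,taxon2) = 0.369, d(taxon1,taxon3) = 0.520, d(taxon2,taxon3) = 0.304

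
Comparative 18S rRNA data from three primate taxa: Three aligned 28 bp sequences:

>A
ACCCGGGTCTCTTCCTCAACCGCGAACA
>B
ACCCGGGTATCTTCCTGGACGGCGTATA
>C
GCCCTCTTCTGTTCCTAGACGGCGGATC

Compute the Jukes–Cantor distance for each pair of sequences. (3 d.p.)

A–B: 6/28 sites differ → p ≈ 0.214286, d = −0.75 ln(1 − 0.285715) = 0.252355 ≈ 0.252.
A–C: 11/28 sites differ → p ≈ 0.392857, d = −0.75 ln(1 − 0.523809) = 0.556452 ≈ 0.556.
B–C: 9/28 sites differ → p ≈ 0.321429, d = −0.75 ln(1 − 0.428572) = 0.419713 ≈ 0.420.

d(A,B) = 0.252, d(A,C) = 0.556, d(B,C) = 0.420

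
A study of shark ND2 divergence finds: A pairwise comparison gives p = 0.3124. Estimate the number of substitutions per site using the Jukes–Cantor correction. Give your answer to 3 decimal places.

0.404

d = −(3/4) ln(1 − 4p/3) = −0.75 ln(1 − 0.416533) = −0.75 ln(0.583467)
  = −0.75 × (-0.538767) = 0.404075 substitutions/site.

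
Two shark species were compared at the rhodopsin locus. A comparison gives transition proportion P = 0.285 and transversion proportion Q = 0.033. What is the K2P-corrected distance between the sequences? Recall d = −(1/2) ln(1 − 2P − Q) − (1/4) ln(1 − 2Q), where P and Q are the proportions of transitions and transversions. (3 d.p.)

Under the Kimura two-parameter model, d = −½ ln(1 − 2P − Q) − ¼ ln(1 − 2Q).
1 − 2P − Q = 0.397, giving −½ ln(0.397) = 0.461909.
1 − 2Q = 0.934, giving −¼ ln(0.934) = 0.017070.
d = 0.461909 + 0.017070 = 0.478979.

0.479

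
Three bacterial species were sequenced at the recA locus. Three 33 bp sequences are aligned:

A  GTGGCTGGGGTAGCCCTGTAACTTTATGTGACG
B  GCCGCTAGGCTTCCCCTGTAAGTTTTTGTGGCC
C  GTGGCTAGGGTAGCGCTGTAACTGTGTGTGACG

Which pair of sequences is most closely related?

A and C

A–B: 10/33 differ, p = 0.303, d = 0.388.
A–C: 4/33 differ, p = 0.121, d = 0.132.
B–C: 11/33 differ, p = 0.333, d = 0.441.
The smallest distance is between A and C.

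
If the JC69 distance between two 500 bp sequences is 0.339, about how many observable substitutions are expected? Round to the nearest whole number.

136

Invert JC69: p = (3/4)(1 − e^(−4d/3)) = 0.75 × (1 − e^(-0.452)) = 0.75 × (1 − 0.636354) = 0.272735.
Expected differing sites = pL ≈ 0.272735 × 500 = 136.3675 ≈ 136.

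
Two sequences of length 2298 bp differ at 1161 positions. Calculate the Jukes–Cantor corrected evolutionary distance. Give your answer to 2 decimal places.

0.84

p = 1161/2298 ≈ 0.505222.
d = −(3/4) ln(1 − 4p/3) = −0.75 ln(1 − 0.673629) = −0.75 ln(0.326371)
  = −0.75 × (-1.119721) = 0.839791 substitutions/site.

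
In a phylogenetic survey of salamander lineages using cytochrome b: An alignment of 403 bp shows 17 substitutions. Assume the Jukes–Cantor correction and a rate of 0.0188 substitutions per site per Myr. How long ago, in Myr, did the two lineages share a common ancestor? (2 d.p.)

p = 17/403 ≈ 0.042184.
d = −(3/4) ln(1 − 4p/3) = −0.75 ln(1 − 0.056245) = −0.75 ln(0.943755)
  = −0.75 × (-0.057889) = 0.043417 substitutions/site.
Under a molecular clock d = 2μt, so t = d/(2μ) = 0.043417 / (2 × 0.0188) = 1.15 Myr.

1.15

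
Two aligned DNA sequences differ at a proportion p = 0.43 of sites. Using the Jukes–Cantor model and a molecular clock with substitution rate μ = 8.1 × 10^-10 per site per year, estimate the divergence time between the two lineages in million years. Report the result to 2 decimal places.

394.33

d = −(3/4) ln(1 − 4p/3) = −0.75 ln(1 − 0.573333) = −0.75 ln(0.426667)
  = −0.75 × (-0.851751) = 0.638813 substitutions/site.
Under a molecular clock d = 2μt, so t = d/(2μ) = 0.638813 / (2 × 8.1 × 10^-10) = 394.33 million years.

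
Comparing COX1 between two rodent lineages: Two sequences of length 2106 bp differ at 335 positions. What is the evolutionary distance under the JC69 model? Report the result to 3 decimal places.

0.179

p = 335/2106 ≈ 0.159069.
d = −(3/4) ln(1 − 4p/3) = −0.75 ln(1 − 0.212092) = −0.75 ln(0.787908)
  = −0.75 × (-0.238374) = 0.178781 substitutions/site.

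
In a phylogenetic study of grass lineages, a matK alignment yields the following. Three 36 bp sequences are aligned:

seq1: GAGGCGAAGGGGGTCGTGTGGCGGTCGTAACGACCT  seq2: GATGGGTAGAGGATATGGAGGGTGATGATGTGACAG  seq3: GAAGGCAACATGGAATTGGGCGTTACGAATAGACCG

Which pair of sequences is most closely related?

seq2 and seq3

seq1–seq2: 19/36 differ, p = 0.528, d = 0.912.
seq1–seq3: 19/36 differ, p = 0.528, d = 0.912.
seq2–seq3: 16/36 differ, p = 0.444, d = 0.673.
The smallest distance is between seq2 and seq3.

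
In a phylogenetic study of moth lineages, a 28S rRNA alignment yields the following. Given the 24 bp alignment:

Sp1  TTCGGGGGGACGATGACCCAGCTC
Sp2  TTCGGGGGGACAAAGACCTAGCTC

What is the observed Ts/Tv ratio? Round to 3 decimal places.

Transitions are A↔G and C↔T; transversions are all other mismatches.
Transitions: 2. Transversions: 1.
R = 2/1 = 2.000.

2.000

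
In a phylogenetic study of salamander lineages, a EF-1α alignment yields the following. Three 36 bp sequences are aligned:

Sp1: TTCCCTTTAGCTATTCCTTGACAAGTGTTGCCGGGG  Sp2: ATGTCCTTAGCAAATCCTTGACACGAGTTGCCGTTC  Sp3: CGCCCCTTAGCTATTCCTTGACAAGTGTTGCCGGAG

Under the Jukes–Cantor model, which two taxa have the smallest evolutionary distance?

Sp1 and Sp3

Sp1–Sp2: 11/36 differ, p = 0.306, d = 0.392.
Sp1–Sp3: 4/36 differ, p = 0.111, d = 0.120.
Sp2–Sp3: 11/36 differ, p = 0.306, d = 0.392.
The smallest distance is between Sp1 and Sp3.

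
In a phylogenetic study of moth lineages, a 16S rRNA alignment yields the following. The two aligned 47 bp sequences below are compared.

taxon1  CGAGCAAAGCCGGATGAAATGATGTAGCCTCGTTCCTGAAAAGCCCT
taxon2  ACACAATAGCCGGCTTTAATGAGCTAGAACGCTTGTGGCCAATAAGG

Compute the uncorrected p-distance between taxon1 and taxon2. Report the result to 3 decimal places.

The sequences differ at 25 of 47 positions.
p = 25/47 = 0.531914… ≈ 0.532 (to 3 d.p.).

0.532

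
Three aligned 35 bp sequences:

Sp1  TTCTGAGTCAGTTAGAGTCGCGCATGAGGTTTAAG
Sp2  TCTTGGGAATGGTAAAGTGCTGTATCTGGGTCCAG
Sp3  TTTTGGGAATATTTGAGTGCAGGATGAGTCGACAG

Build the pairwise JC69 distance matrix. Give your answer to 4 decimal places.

d(Sp1,Sp2) = 0.7823, d(Sp1,Sp3) = 0.7053, d(Sp2,Sp3) = 0.5128

Sp1–Sp2: 17/35 sites differ → p ≈ 0.485714, d = −0.75 ln(1 − 0.647619) = 0.782282 ≈ 0.7823.
Sp1–Sp3: 16/35 sites differ → p ≈ 0.457143, d = −0.75 ln(1 − 0.609524) = 0.705292 ≈ 0.7053.
Sp2–Sp3: 13/35 sites differ → p ≈ 0.371429, d = −0.75 ln(1 − 0.495239) = 0.512753 ≈ 0.5128.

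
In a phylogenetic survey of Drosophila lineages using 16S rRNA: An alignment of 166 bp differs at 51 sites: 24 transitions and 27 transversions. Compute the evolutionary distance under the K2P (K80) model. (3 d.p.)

P = 24/166 ≈ 0.144578 and Q = 27/166 ≈ 0.162651.
Under the Kimura two-parameter model, d = −½ ln(1 − 2P − Q) − ¼ ln(1 − 2Q).
1 − 2P − Q = 0.548193, giving −½ ln(0.548193) = 0.300564.
1 − 2Q = 0.674698, giving −¼ ln(0.674698) = 0.098373.
d = 0.300564 + 0.098373 = 0.398937.

0.399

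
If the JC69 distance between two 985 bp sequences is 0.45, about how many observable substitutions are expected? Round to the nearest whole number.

Invert JC69: p = (3/4)(1 − e^(−4d/3)) = 0.75 × (1 − e^(-0.6)) = 0.75 × (1 − 0.548812) = 0.338391.
Expected differing sites = pL ≈ 0.338391 × 985 = 333.315135 ≈ 333.

333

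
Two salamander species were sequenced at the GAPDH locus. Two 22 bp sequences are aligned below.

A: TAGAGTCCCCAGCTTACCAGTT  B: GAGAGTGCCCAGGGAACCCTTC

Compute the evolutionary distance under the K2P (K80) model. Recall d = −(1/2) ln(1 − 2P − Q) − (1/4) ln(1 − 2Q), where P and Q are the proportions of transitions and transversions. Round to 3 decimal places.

0.516

Of 22 sites, 1 differences are transitions and 7 are transversions, so P = 1/22 ≈ 0.045455 and Q = 7/22 ≈ 0.318182.
Under the Kimura two-parameter model, d = −½ ln(1 − 2P − Q) − ¼ ln(1 − 2Q).
1 − 2P − Q = 0.590908, giving −½ ln(0.590908) = 0.263047.
1 − 2Q = 0.363636, giving −¼ ln(0.363636) = 0.252900.
d = 0.263047 + 0.252900 = 0.515947.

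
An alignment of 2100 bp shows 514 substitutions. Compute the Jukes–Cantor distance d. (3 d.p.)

p = 514/2100 ≈ 0.244762.
d = −(3/4) ln(1 − 4p/3) = −0.75 ln(1 − 0.326349) = −0.75 ln(0.673651)
  = −0.75 × (-0.395043) = 0.296282 substitutions/site.

0.296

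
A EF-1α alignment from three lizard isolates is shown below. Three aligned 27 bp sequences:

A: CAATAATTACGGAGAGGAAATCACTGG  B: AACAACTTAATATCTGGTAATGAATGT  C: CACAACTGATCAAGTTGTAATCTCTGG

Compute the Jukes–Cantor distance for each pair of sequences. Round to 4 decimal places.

d(A,B) = 0.8817, d(A,C) = 0.5876, d(B,C) = 0.5876

A–B: 14/27 sites differ → p ≈ 0.518519, d = −0.75 ln(1 − 0.691359) = 0.881682 ≈ 0.8817.
A–C: 11/27 sites differ → p ≈ 0.407407, d = −0.75 ln(1 − 0.543209) = 0.587647 ≈ 0.5876.
B–C: 11/27 sites differ → p ≈ 0.407407, d = −0.75 ln(1 − 0.543209) = 0.587647 ≈ 0.5876.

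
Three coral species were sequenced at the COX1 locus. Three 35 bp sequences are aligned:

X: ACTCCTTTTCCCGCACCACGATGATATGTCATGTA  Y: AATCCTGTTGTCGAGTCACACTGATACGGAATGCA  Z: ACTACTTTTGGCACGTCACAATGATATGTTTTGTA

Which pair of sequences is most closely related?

X and Z

X–Y: 13/35 differ, p = 0.371, d = 0.513.
X–Z: 9/35 differ, p = 0.257, d = 0.315.
Y–Z: 12/35 differ, p = 0.343, d = 0.458.
The smallest distance is between X and Z.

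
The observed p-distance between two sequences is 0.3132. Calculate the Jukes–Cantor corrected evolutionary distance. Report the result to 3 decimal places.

d = −(3/4) ln(1 − 4p/3) = −0.75 ln(1 − 0.4176) = −0.75 ln(0.5824)
  = −0.75 × (-0.540598) = 0.405449 substitutions/site.

0.405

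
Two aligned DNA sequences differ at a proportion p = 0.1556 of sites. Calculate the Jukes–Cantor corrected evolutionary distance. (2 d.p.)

d = −(3/4) ln(1 − 4p/3) = −0.75 ln(1 − 0.207467) = −0.75 ln(0.792533)
  = −0.75 × (-0.232521) = 0.174391 substitutions/site.

0.17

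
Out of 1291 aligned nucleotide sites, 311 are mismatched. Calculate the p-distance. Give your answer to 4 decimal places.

0.2409

p = 311/1291 = 0.240898… ≈ 0.2409 (to 4 d.p.).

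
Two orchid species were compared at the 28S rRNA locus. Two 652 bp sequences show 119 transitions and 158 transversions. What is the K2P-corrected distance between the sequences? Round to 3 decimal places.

P = 119/652 ≈ 0.182515 and Q = 158/652 ≈ 0.242331.
Under the Kimura two-parameter model, d = −½ ln(1 − 2P − Q) − ¼ ln(1 − 2Q).
1 − 2P − Q = 0.392639, giving −½ ln(0.392639) = 0.467432.
1 − 2Q = 0.515338, giving −¼ ln(0.515338) = 0.165733.
d = 0.467432 + 0.165733 = 0.633165.

0.633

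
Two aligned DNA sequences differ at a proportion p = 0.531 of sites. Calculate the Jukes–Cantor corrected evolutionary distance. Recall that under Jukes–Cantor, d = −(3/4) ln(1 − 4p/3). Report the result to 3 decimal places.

d = −(3/4) ln(1 − 4p/3) = −0.75 ln(1 − 0.708) = −0.75 ln(0.292)
  = −0.75 × (-1.231001) = 0.923251 substitutions/site.

0.923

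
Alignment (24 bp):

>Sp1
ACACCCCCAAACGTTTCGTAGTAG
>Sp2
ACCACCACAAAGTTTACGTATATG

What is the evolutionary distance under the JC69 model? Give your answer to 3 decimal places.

0.520

The sequences differ at 9 of 24 sites (3, 4, 7, 12, 13, 16, 21, 22, 23), so p = 9/24 = 0.375.
d = −(3/4) ln(1 − 4p/3) = −0.75 ln(1 − 0.5) = −0.75 ln(0.5)
  = −0.75 × (-0.693147) = 0.519860 substitutions/site.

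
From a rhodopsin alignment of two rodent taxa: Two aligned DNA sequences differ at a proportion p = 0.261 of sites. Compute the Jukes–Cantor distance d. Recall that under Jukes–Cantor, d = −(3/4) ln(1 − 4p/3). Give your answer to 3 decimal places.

0.321

d = −(3/4) ln(1 − 4p/3) = −0.75 ln(1 − 0.348) = −0.75 ln(0.652)
  = −0.75 × (-0.427711) = 0.320783 substitutions/site.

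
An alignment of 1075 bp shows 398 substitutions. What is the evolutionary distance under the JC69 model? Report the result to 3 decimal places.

p = 398/1075 ≈ 0.370233.
d = −(3/4) ln(1 − 4p/3) = −0.75 ln(1 − 0.493644) = −0.75 ln(0.506356)
  = −0.75 × (-0.680515) = 0.510386 substitutions/site.

0.510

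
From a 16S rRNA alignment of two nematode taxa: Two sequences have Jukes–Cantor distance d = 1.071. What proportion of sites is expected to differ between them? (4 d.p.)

0.5702

p = (3/4)(1 − e^(−4d/3)) = 0.75 × (1 − e^(-1.428)) = 0.75 × (1 − 0.239788) = 0.570159.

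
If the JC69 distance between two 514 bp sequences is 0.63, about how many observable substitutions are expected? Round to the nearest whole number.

219

Invert JC69: p = (3/4)(1 − e^(−4d/3)) = 0.75 × (1 − e^(-0.84)) = 0.75 × (1 − 0.431711) = 0.426217.
Expected differing sites = pL ≈ 0.426217 × 514 = 219.075538 ≈ 219.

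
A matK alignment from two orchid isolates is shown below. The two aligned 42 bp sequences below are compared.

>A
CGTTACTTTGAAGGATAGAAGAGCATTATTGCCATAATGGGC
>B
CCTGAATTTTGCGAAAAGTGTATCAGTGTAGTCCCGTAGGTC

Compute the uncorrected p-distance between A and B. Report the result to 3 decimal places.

The sequences differ at 22 of 42 positions.
p = 22/42 = 0.523809… ≈ 0.524 (to 3 d.p.).

0.524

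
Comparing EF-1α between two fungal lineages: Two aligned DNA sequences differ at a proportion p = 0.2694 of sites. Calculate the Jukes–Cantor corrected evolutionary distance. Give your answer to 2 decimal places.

0.33

d = −(3/4) ln(1 − 4p/3) = −0.75 ln(1 − 0.3592) = −0.75 ln(0.6408)
  = −0.75 × (-0.445038) = 0.333779 substitutions/site.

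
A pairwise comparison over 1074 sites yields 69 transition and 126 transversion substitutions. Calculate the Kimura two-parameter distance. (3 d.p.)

0.208

P = 69/1074 ≈ 0.064246 and Q = 126/1074 ≈ 0.117318.
Under the Kimura two-parameter model, d = −½ ln(1 − 2P − Q) − ¼ ln(1 − 2Q).
1 − 2P − Q = 0.75419, giving −½ ln(0.75419) = 0.141055.
1 − 2Q = 0.765364, giving −¼ ln(0.765364) = 0.066851.
d = 0.141055 + 0.066851 = 0.207906.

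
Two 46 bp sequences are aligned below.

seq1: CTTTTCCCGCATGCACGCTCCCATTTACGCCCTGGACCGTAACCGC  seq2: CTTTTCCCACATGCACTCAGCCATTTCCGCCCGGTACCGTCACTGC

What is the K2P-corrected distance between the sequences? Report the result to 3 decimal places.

Of 46 sites, 2 differences are transitions and 7 are transversions, so P = 2/46 ≈ 0.043478 and Q = 7/46 ≈ 0.152174.
Under the Kimura two-parameter model, d = −½ ln(1 − 2P − Q) − ¼ ln(1 − 2Q).
1 − 2P − Q = 0.76087, giving −½ ln(0.76087) = 0.136646.
1 − 2Q = 0.695652, giving −¼ ln(0.695652) = 0.090726.
d = 0.136646 + 0.090726 = 0.227372.

0.227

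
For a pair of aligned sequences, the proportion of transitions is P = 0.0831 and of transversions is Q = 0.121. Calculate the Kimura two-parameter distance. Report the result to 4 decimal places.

Under the Kimura two-parameter model, d = −½ ln(1 − 2P − Q) − ¼ ln(1 − 2Q).
1 − 2P − Q = 0.7128, giving −½ ln(0.7128) = 0.169277.
1 − 2Q = 0.758, giving −¼ ln(0.758) = 0.069268.
d = 0.169277 + 0.069268 = 0.238545.

0.2385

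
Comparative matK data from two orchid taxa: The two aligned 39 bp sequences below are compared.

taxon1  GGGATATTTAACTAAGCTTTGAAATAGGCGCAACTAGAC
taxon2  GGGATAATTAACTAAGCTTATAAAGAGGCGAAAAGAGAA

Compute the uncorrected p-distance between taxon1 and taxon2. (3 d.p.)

0.205

The sequences differ at 8 of 39 positions (sites 7, 20, 21, 25, 31, 34, 35, 39).
p = 8/39 = 0.205128… ≈ 0.205 (to 3 d.p.).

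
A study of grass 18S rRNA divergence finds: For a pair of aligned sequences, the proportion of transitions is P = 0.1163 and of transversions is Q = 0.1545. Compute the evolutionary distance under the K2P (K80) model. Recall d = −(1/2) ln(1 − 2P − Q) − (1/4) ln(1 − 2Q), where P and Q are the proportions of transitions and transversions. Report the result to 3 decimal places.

Under the Kimura two-parameter model, d = −½ ln(1 − 2P − Q) − ¼ ln(1 − 2Q).
1 − 2P − Q = 0.6129, giving −½ ln(0.6129) = 0.244777.
1 − 2Q = 0.691, giving −¼ ln(0.691) = 0.092404.
d = 0.244777 + 0.092404 = 0.337181.

0.337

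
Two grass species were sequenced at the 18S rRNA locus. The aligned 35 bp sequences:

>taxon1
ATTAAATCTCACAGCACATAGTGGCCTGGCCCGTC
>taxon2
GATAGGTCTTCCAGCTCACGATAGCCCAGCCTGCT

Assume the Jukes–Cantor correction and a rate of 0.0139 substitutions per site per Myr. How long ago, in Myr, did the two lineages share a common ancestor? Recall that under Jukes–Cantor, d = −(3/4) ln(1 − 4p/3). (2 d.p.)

The sequences differ at 16 of 35 sites, so p = 16/35 ≈ 0.457143.
d = −(3/4) ln(1 − 4p/3) = −0.75 ln(1 − 0.609524) = −0.75 ln(0.390476)
  = −0.75 × (-0.940389) = 0.705292 substitutions/site.
Under a molecular clock d = 2μt, so t = d/(2μ) = 0.705292 / (2 × 0.0139) = 25.37 Myr.

25.37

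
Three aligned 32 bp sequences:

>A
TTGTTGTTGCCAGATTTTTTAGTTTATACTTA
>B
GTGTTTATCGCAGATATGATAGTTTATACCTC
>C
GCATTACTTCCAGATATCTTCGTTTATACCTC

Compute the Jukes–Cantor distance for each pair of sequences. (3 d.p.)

d(A,B) = 0.404, d(A,C) = 0.460, d(B,C) = 0.353

A–B: 10/32 sites differ → p = 0.3125, d = −0.75 ln(1 − 0.416667) = 0.404248 ≈ 0.404.
A–C: 11/32 sites differ → p = 0.34375, d = −0.75 ln(1 − 0.458333) = 0.459828 ≈ 0.460.
B–C: 9/32 sites differ → p = 0.28125, d = −0.75 ln(1 − 0.375) = 0.352503 ≈ 0.353.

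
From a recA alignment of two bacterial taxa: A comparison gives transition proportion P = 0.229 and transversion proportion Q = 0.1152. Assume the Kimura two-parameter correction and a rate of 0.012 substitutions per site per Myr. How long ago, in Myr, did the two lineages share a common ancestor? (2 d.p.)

20.47

Under the Kimura two-parameter model, d = −½ ln(1 − 2P − Q) − ¼ ln(1 − 2Q).
1 − 2P − Q = 0.4268, giving −½ ln(0.4268) = 0.425720.
1 − 2Q = 0.7696, giving −¼ ln(0.7696) = 0.065471.
d = 0.425720 + 0.065471 = 0.491191.
Under a molecular clock d = 2μt, so t = d/(2μ) = 0.491191 / (2 × 0.012) = 20.47 Myr.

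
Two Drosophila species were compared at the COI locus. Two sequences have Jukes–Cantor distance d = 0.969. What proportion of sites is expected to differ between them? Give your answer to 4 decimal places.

0.5440

p = (3/4)(1 − e^(−4d/3)) = 0.75 × (1 − e^(-1.292)) = 0.75 × (1 − 0.274721) = 0.543959.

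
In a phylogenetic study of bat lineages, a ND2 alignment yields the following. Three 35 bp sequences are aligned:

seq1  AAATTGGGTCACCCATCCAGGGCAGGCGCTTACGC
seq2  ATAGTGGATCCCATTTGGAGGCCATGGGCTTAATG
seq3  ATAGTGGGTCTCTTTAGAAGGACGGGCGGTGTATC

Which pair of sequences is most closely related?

seq1–seq2: 15/35 differ, p = 0.429, d = 0.635.
seq1–seq3: 16/35 differ, p = 0.457, d = 0.705.
seq2–seq3: 13/35 differ, p = 0.371, d = 0.513.
The smallest distance is between seq2 and seq3.

seq2 and seq3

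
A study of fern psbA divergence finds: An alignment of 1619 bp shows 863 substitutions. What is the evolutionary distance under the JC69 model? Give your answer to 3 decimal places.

p = 863/1619 ≈ 0.533045.
d = −(3/4) ln(1 − 4p/3) = −0.75 ln(1 − 0.710727) = −0.75 ln(0.289273)
  = −0.75 × (-1.240384) = 0.930288 substitutions/site.

0.930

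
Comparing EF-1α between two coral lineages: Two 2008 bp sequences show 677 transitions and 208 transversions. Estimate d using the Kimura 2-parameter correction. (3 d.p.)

0.810

P = 677/2008 ≈ 0.337151 and Q = 208/2008 ≈ 0.103586.
Under the Kimura two-parameter model, d = −½ ln(1 − 2P − Q) − ¼ ln(1 − 2Q).
1 − 2P − Q = 0.222112, giving −½ ln(0.222112) = 0.752287.
1 − 2Q = 0.792828, giving −¼ ln(0.792828) = 0.058037.
d = 0.752287 + 0.058037 = 0.810324.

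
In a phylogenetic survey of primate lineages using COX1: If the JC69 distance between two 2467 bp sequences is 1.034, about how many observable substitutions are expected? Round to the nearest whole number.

Invert JC69: p = (3/4)(1 − e^(−4d/3)) = 0.75 × (1 − e^(-1.378667)) = 0.75 × (1 − 0.251914) = 0.561065.
Expected differing sites = pL ≈ 0.561065 × 2467 = 1384.147355 ≈ 1384.

1384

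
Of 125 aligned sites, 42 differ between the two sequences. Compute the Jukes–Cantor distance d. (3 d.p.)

0.446

p = 42/125 = 0.336.
d = −(3/4) ln(1 − 4p/3) = −0.75 ln(1 − 0.448) = −0.75 ln(0.552)
  = −0.75 × (-0.594207) = 0.445655 substitutions/site.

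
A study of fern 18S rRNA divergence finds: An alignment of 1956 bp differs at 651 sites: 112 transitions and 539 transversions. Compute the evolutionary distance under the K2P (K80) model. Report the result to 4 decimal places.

0.4475

P = 112/1956 ≈ 0.05726 and Q = 539/1956 ≈ 0.275562.
Under the Kimura two-parameter model, d = −½ ln(1 − 2P − Q) − ¼ ln(1 − 2Q).
1 − 2P − Q = 0.609918, giving −½ ln(0.609918) = 0.247215.
1 − 2Q = 0.448876, giving −¼ ln(0.448876) = 0.200252.
d = 0.247215 + 0.200252 = 0.447467.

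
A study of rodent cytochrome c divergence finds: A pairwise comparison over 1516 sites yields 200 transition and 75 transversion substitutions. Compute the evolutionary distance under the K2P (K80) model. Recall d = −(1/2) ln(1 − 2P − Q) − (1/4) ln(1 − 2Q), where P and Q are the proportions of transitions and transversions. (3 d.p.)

P = 200/1516 ≈ 0.131926 and Q = 75/1516 ≈ 0.049472.
Under the Kimura two-parameter model, d = −½ ln(1 − 2P − Q) − ¼ ln(1 − 2Q).
1 − 2P − Q = 0.686676, giving −½ ln(0.686676) = 0.187946.
1 − 2Q = 0.901056, giving −¼ ln(0.901056) = 0.026047.
d = 0.187946 + 0.026047 = 0.213993.

0.214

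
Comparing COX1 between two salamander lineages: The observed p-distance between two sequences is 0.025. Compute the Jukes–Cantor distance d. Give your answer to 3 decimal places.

d = −(3/4) ln(1 − 4p/3) = −0.75 ln(1 − 0.033333) = −0.75 ln(0.966667)
  = −0.75 × (-0.033901) = 0.025426 substitutions/site.

0.025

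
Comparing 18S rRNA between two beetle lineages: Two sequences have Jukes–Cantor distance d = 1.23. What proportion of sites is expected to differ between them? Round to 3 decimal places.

p = (3/4)(1 − e^(−4d/3)) = 0.75 × (1 − e^(-1.64)) = 0.75 × (1 − 0.193980) = 0.604515.

0.605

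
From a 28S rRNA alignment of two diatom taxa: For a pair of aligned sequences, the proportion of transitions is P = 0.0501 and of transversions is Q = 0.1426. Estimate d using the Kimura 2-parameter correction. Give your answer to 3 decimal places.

Under the Kimura two-parameter model, d = −½ ln(1 − 2P − Q) − ¼ ln(1 − 2Q).
1 − 2P − Q = 0.7572, giving −½ ln(0.7572) = 0.139064.
1 − 2Q = 0.7148, giving −¼ ln(0.7148) = 0.083938.
d = 0.139064 + 0.083938 = 0.223002.

0.223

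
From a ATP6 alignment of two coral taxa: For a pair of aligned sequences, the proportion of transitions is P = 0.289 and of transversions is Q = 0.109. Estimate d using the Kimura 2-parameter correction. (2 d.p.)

Under the Kimura two-parameter model, d = −½ ln(1 − 2P − Q) − ¼ ln(1 − 2Q).
1 − 2P − Q = 0.313, giving −½ ln(0.313) = 0.580776.
1 − 2Q = 0.782, giving −¼ ln(0.782) = 0.061475.
d = 0.580776 + 0.061475 = 0.642251.

0.64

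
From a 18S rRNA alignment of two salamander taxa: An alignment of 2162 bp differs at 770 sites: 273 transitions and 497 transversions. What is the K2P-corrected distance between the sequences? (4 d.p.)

P = 273/2162 ≈ 0.126272 and Q = 497/2162 ≈ 0.22988.
Under the Kimura two-parameter model, d = −½ ln(1 − 2P − Q) − ¼ ln(1 − 2Q).
1 − 2P − Q = 0.517576, giving −½ ln(0.517576) = 0.329299.
1 − 2Q = 0.54024, giving −¼ ln(0.54024) = 0.153935.
d = 0.329299 + 0.153935 = 0.483234.

0.4832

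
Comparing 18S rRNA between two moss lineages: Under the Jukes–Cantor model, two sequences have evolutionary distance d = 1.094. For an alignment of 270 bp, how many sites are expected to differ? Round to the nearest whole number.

155

Invert JC69: p = (3/4)(1 − e^(−4d/3)) = 0.75 × (1 − e^(-1.458667)) = 0.75 × (1 − 0.232546) = 0.575591.
Expected differing sites = pL ≈ 0.575591 × 270 = 155.40957 ≈ 155.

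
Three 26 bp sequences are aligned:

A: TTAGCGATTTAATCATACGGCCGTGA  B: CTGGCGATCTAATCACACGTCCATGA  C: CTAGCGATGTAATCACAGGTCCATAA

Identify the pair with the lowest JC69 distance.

B and C

A–B: 6/26 differ, p = 0.231, d = 0.276.
A–C: 7/26 differ, p = 0.269, d = 0.334.
B–C: 4/26 differ, p = 0.154, d = 0.172.
The smallest distance is between B and C.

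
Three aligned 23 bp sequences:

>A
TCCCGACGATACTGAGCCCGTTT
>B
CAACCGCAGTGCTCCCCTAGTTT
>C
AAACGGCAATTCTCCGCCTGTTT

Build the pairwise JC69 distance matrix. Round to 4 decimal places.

A–B: 13/23 sites differ → p ≈ 0.565217, d = −0.75 ln(1 − 0.753623) = 1.050669 ≈ 1.0507.
A–C: 9/23 sites differ → p ≈ 0.391304, d = −0.75 ln(1 − 0.521739) = 0.553199 ≈ 0.5532.
B–C: 7/23 sites differ → p ≈ 0.304348, d = −0.75 ln(1 − 0.405797) = 0.390401 ≈ 0.3904.

d(A,B) = 1.0507, d(A,C) = 0.5532, d(B,C) = 0.3904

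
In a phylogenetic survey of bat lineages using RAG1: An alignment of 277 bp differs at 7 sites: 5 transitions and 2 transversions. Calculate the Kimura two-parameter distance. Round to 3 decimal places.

P = 5/277 ≈ 0.018051 and Q = 2/277 ≈ 0.00722.
Under the Kimura two-parameter model, d = −½ ln(1 − 2P − Q) − ¼ ln(1 − 2Q).
1 − 2P − Q = 0.956678, giving −½ ln(0.956678) = 0.022144.
1 − 2Q = 0.98556, giving −¼ ln(0.98556) = 0.003636.
d = 0.022144 + 0.003636 = 0.025780.

0.026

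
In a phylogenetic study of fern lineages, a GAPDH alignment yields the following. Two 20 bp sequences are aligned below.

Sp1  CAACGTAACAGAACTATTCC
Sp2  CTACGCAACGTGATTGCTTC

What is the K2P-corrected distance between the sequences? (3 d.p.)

Of 20 sites, 7 differences are transitions and 2 are transversions, so P = 7/20 = 0.35 and Q = 2/20 = 0.1.
Under the Kimura two-parameter model, d = −½ ln(1 − 2P − Q) − ¼ ln(1 − 2Q).
1 − 2P − Q = 0.2, giving −½ ln(0.2) = 0.804719.
1 − 2Q = 0.8, giving −¼ ln(0.8) = 0.055786.
d = 0.804719 + 0.055786 = 0.860505.

0.861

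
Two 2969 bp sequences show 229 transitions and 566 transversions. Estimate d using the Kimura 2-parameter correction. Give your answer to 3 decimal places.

0.332

P = 229/2969 ≈ 0.07713 and Q = 566/2969 ≈ 0.190637.
Under the Kimura two-parameter model, d = −½ ln(1 − 2P − Q) − ¼ ln(1 − 2Q).
1 − 2P − Q = 0.655103, giving −½ ln(0.655103) = 0.211481.
1 − 2Q = 0.618726, giving −¼ ln(0.618726) = 0.120023.
d = 0.211481 + 0.120023 = 0.331504.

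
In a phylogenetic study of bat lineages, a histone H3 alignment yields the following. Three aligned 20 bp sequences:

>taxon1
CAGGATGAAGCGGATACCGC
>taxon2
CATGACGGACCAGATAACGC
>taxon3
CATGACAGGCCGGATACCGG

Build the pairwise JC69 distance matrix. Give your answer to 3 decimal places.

d(taxon1,taxon2) = 0.383, d(taxon1,taxon3) = 0.471, d(taxon2,taxon3) = 0.304

taxon1–taxon2: 6/20 sites differ → p = 0.3, d = −0.75 ln(1 − 0.4) = 0.383119 ≈ 0.383.
taxon1–taxon3: 7/20 sites differ → p = 0.35, d = −0.75 ln(1 − 0.466667) = 0.471457 ≈ 0.471.
taxon2–taxon3: 5/20 sites differ → p = 0.25, d = −0.75 ln(1 − 0.333333) = 0.304098 ≈ 0.304.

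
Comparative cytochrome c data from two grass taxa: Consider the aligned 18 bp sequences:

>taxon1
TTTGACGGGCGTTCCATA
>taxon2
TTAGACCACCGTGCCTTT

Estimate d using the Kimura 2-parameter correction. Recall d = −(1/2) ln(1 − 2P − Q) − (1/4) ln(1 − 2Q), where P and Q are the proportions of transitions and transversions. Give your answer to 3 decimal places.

Of 18 sites, 1 differences are transitions and 6 are transversions, so P = 1/18 ≈ 0.055556 and Q = 6/18 ≈ 0.333333.
Under the Kimura two-parameter model, d = −½ ln(1 − 2P − Q) − ¼ ln(1 − 2Q).
1 − 2P − Q = 0.555555, giving −½ ln(0.555555) = 0.293894.
1 − 2Q = 0.333334, giving −¼ ln(0.333334) = 0.274653.
d = 0.293894 + 0.274653 = 0.568547.

0.569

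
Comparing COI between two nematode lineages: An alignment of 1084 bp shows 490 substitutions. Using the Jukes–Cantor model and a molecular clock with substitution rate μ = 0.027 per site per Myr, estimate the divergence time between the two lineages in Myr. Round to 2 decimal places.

12.82

p = 490/1084 ≈ 0.45203.
d = −(3/4) ln(1 − 4p/3) = −0.75 ln(1 − 0.602707) = −0.75 ln(0.397293)
  = −0.75 × (-0.923081) = 0.692311 substitutions/site.
Under a molecular clock d = 2μt, so t = d/(2μ) = 0.692311 / (2 × 0.027) = 12.82 Myr.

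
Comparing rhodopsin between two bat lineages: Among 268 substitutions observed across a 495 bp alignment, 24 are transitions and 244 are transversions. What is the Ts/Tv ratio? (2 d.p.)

R = 24/244 = 0.098360… ≈ 0.10 (to 2 d.p.).

0.10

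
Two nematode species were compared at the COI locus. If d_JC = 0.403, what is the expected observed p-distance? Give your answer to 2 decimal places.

p = (3/4)(1 − e^(−4d/3)) = 0.75 × (1 − e^(-0.537333)) = 0.75 × (1 − 0.584305) = 0.311771.

0.31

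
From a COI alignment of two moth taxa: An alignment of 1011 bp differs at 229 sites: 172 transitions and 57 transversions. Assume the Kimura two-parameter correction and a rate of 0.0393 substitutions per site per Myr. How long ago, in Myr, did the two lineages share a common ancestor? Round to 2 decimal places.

P = 172/1011 ≈ 0.170129 and Q = 57/1011 ≈ 0.05638.
Under the Kimura two-parameter model, d = −½ ln(1 − 2P − Q) − ¼ ln(1 − 2Q).
1 − 2P − Q = 0.603362, giving −½ ln(0.603362) = 0.252619.
1 − 2Q = 0.88724, giving −¼ ln(0.88724) = 0.029910.
d = 0.252619 + 0.029910 = 0.282529.
Under a molecular clock d = 2μt, so t = d/(2μ) = 0.282529 / (2 × 0.0393) = 3.59 Myr.

3.59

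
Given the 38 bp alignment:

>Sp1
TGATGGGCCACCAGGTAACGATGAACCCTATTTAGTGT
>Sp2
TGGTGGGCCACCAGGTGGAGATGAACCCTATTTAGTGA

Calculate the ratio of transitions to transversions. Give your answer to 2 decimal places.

1.50

Transitions are A↔G and C↔T; transversions are all other mismatches.
Transitions: 3. Transversions: 2.
R = 3/2 = 1.50.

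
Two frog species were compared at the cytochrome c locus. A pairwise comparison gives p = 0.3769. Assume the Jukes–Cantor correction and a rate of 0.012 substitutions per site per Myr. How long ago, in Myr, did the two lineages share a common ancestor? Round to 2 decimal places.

21.82

d = −(3/4) ln(1 − 4p/3) = −0.75 ln(1 − 0.502533) = −0.75 ln(0.497467)
  = −0.75 × (-0.698226) = 0.523670 substitutions/site.
Under a molecular clock d = 2μt, so t = d/(2μ) = 0.523670 / (2 × 0.012) = 21.82 Myr.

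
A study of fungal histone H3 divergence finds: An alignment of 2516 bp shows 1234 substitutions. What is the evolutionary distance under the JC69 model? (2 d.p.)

0.80

p = 1234/2516 ≈ 0.490461.
d = −(3/4) ln(1 − 4p/3) = −0.75 ln(1 − 0.653948) = −0.75 ln(0.346052)
  = −0.75 × (-1.061166) = 0.795875 substitutions/site.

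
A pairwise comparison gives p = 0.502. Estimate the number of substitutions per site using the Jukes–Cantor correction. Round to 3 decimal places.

0.830

d = −(3/4) ln(1 − 4p/3) = −0.75 ln(1 − 0.669333) = −0.75 ln(0.330667)
  = −0.75 × (-1.106643) = 0.829982 substitutions/site.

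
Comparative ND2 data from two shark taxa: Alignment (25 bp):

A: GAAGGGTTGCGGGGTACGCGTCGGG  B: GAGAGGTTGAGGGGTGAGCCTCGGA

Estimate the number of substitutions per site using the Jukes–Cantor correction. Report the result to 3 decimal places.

0.351

The sequences differ at 7 of 25 sites (3, 4, 10, 16, 17, 20, 25), so p = 7/25 = 0.28.
d = −(3/4) ln(1 − 4p/3) = −0.75 ln(1 − 0.373333) = −0.75 ln(0.626667)
  = −0.75 × (-0.467340) = 0.350505 substitutions/site.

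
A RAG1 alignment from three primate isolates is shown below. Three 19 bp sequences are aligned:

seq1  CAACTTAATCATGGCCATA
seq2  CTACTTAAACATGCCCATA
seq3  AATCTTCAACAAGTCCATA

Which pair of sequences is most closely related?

seq1–seq2: 3/19 differ, p = 0.158, d = 0.177.
seq1–seq3: 6/19 differ, p = 0.316, d = 0.410.
seq2–seq3: 6/19 differ, p = 0.316, d = 0.410.
The smallest distance is between seq1 and seq2.

seq1 and seq2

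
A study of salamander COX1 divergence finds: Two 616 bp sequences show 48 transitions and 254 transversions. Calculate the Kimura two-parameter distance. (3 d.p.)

0.855

P = 48/616 ≈ 0.077922 and Q = 254/616 ≈ 0.412338.
Under the Kimura two-parameter model, d = −½ ln(1 − 2P − Q) − ¼ ln(1 − 2Q).
1 − 2P − Q = 0.431818, giving −½ ln(0.431818) = 0.419876.
1 − 2Q = 0.175324, giving −¼ ln(0.175324) = 0.435280.
d = 0.419876 + 0.435280 = 0.855156.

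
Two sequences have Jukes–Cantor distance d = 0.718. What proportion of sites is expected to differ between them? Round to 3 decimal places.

p = (3/4)(1 − e^(−4d/3)) = 0.75 × (1 − e^(-0.957333)) = 0.75 × (1 − 0.383915) = 0.462064.

0.462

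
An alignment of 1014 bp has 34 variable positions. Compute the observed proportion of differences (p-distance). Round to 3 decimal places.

p = 34/1014 = 0.033530… ≈ 0.034 (to 3 d.p.).

0.034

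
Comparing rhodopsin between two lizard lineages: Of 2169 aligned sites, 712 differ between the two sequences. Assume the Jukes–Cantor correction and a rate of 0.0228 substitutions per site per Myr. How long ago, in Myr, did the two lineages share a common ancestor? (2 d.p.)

p = 712/2169 ≈ 0.328262.
d = −(3/4) ln(1 − 4p/3) = −0.75 ln(1 − 0.437683) = −0.75 ln(0.562317)
  = −0.75 × (-0.575690) = 0.431768 substitutions/site.
Under a molecular clock d = 2μt, so t = d/(2μ) = 0.431768 / (2 × 0.0228) = 9.47 Myr.

9.47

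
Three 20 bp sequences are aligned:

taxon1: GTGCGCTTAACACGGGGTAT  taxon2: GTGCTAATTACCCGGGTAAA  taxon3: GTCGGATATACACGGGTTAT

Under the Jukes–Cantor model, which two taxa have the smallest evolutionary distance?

taxon1–taxon2: 8/20 differ, p = 0.400, d = 0.572.
taxon1–taxon3: 6/20 differ, p = 0.300, d = 0.383.
taxon2–taxon3: 8/20 differ, p = 0.400, d = 0.572.
The smallest distance is between taxon1 and taxon3.

taxon1 and taxon3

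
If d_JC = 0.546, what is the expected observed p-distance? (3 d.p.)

0.388

p = (3/4)(1 − e^(−4d/3)) = 0.75 × (1 − e^(-0.728)) = 0.75 × (1 − 0.482874) = 0.387845.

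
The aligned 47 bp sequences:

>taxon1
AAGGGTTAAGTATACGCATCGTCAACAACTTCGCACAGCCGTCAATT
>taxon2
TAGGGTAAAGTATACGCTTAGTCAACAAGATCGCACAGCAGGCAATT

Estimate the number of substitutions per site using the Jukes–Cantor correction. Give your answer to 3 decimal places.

0.193

The sequences differ at 8 of 47 sites (1, 7, 18, 20, 29, 30, 40, 42), so p = 8/47 ≈ 0.170213.
d = −(3/4) ln(1 − 4p/3) = −0.75 ln(1 − 0.226951) = −0.75 ln(0.773049)
  = −0.75 × (-0.257413) = 0.193060 substitutions/site.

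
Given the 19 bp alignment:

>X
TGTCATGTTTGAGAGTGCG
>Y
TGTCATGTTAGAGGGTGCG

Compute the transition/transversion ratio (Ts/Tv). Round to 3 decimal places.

1.000

Transitions are A↔G and C↔T; transversions are all other mismatches.
Transitions: 1. Transversions: 1.
R = 1/1 = 1.000.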